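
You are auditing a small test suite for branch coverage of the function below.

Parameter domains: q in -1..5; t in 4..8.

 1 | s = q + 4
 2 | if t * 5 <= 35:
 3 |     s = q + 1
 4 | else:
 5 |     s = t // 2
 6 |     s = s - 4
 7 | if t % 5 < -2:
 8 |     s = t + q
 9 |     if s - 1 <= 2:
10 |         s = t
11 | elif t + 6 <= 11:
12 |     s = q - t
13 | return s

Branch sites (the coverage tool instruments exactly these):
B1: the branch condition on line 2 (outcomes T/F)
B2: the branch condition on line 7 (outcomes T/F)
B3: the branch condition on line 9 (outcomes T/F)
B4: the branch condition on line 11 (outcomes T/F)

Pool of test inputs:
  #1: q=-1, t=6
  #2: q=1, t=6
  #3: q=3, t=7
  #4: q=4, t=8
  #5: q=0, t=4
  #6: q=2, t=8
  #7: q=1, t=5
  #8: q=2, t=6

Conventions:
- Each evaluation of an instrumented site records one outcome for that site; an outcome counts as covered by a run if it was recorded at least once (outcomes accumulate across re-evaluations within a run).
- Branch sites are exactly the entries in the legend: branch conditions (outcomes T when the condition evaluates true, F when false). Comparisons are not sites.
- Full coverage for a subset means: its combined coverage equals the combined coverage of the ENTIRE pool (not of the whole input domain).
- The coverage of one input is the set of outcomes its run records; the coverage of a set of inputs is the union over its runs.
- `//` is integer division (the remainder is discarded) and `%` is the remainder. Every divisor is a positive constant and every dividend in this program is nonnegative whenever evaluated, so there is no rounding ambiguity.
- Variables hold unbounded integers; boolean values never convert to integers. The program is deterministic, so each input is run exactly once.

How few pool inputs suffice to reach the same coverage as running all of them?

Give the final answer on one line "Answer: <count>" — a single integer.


input #1, q=-1, t=6: outcomes B1=T, B2=F, B4=F
input #2, q=1, t=6: outcomes B1=T, B2=F, B4=F
input #3, q=3, t=7: outcomes B1=T, B2=F, B4=F
input #4, q=4, t=8: outcomes B1=F, B2=F, B4=F
input #5, q=0, t=4: outcomes B1=T, B2=F, B4=T
input #6, q=2, t=8: outcomes B1=F, B2=F, B4=F
input #7, q=1, t=5: outcomes B1=T, B2=F, B4=T
input #8, q=2, t=6: outcomes B1=T, B2=F, B4=F
union over all inputs: B1=T, B1=F, B2=F, B4=T, B4=F (5 outcomes)
checked all size-1 subsets: none covers 5 outcomes (max 3/5)
inputs {4, 5} (size 2) cover everything; no size-2 subset with a lexicographically smaller index list covers all 5
Answer: 2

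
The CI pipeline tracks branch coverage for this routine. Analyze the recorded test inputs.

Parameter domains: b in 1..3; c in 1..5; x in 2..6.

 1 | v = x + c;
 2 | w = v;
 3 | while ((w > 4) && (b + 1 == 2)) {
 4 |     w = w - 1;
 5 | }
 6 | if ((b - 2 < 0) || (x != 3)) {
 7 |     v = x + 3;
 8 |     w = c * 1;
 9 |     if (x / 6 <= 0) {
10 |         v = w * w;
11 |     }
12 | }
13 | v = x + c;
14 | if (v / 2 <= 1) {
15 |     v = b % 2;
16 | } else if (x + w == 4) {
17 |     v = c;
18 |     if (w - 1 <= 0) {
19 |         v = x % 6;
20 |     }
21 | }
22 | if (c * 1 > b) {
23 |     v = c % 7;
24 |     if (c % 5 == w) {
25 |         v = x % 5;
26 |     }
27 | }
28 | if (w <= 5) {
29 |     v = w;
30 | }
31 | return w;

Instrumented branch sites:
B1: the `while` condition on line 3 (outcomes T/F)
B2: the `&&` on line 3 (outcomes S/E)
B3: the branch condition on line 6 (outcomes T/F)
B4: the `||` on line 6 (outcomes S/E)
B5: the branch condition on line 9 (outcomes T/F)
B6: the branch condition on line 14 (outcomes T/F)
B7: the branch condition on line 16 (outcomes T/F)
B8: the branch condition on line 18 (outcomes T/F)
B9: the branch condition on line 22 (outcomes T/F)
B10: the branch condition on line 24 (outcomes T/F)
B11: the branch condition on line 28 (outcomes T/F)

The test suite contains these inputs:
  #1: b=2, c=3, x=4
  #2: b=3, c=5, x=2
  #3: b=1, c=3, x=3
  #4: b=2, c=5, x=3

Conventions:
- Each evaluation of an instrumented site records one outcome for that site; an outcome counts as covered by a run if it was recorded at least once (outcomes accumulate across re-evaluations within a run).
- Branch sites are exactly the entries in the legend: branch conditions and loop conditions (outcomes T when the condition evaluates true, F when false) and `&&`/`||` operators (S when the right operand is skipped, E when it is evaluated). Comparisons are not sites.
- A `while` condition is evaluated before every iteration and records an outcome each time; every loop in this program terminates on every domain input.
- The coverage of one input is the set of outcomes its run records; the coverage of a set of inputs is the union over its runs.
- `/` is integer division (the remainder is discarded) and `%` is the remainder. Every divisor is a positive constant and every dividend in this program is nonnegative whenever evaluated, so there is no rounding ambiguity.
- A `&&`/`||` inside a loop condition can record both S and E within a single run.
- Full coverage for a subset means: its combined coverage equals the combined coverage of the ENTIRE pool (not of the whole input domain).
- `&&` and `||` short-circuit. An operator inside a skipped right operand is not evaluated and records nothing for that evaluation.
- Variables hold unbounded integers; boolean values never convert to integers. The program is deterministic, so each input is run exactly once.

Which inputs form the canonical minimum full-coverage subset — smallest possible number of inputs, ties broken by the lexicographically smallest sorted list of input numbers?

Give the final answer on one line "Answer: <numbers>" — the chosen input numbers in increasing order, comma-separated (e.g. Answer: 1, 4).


#1 (b=2, c=3, x=4) -> B2->E, B1->F, B4->E, B3->T, B5->T, B6->F, B7->F, B9->T, B10->T, B11->T; covered: B1=F, B2=E, B3=T, B4=E, B5=T, B6=F, B7=F, B9=T, B10=T, B11=T
#2 (b=3, c=5, x=2) -> B2->E, B1->F, B4->E, B3->T, B5->T, B6->F, B7->F, B9->T, B10->F, B11->T; covered: B1=F, B2=E, B3=T, B4=E, B5=T, B6=F, B7=F, B9=T, B10=F, B11=T
#3 (b=1, c=3, x=3) -> B2->E, B1->T, B2->E, B1->T, B2->S, B1->F, B4->S, B3->T, B5->T, B6->F, B7->F, B9->T, B10->T, B11->T; covered: B1=T, B1=F, B2=S, B2=E, B3=T, B4=S, B5=T, B6=F, B7=F, B9=T, B10=T, B11=T
#4 (b=2, c=5, x=3) -> B2->E, B1->F, B4->E, B3->F, B6->F, B7->F, B9->T, B10->F, B11->F; covered: B1=F, B2=E, B3=F, B4=E, B6=F, B7=F, B9=T, B10=F, B11=F
pool-wide coverage (16 outcomes): B1=T, B1=F, B2=S, B2=E, B3=T, B3=F, B4=S, B4=E, B5=T, B6=F, B7=F, B9=T, B10=T, B10=F, B11=T, B11=F
no size-1 subset reaches all 16 outcomes (best union: 12/16)
inputs {3, 4} (size 2) cover everything; no size-2 subset with a lexicographically smaller index list covers all 16
Answer: 3, 4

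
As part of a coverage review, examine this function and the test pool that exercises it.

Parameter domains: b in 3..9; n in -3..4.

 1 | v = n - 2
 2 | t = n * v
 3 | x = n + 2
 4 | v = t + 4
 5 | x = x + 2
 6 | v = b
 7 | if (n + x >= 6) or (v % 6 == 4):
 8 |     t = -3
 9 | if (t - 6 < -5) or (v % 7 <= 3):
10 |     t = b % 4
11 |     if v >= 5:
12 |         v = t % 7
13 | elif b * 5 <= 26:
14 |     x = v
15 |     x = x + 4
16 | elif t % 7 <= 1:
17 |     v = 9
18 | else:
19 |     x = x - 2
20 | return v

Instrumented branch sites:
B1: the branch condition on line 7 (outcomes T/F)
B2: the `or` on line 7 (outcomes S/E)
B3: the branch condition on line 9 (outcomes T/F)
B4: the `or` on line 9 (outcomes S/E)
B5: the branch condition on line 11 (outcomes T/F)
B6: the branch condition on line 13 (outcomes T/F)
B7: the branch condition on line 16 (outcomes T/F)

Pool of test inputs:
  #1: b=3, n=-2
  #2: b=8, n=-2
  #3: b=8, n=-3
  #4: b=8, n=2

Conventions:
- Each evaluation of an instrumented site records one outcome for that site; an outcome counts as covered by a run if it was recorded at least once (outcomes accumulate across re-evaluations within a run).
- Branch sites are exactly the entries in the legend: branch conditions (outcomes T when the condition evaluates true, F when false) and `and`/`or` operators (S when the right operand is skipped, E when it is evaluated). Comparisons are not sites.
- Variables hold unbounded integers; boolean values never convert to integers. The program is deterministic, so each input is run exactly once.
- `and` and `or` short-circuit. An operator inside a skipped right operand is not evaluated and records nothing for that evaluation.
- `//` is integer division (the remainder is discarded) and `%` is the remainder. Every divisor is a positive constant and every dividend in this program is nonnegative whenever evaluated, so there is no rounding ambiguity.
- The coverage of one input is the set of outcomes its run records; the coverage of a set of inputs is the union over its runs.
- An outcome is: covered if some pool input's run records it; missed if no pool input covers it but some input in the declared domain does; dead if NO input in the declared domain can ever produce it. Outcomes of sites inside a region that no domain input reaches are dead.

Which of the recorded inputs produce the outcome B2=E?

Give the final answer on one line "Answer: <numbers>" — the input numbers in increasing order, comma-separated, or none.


input #1 (b=3, n=-2): covers B2=E
input #2 (b=8, n=-2): covers B2=E
input #3 (b=8, n=-3): covers B2=E
input #4 (b=8, n=2): misses B2=E
Answer: 1, 2, 3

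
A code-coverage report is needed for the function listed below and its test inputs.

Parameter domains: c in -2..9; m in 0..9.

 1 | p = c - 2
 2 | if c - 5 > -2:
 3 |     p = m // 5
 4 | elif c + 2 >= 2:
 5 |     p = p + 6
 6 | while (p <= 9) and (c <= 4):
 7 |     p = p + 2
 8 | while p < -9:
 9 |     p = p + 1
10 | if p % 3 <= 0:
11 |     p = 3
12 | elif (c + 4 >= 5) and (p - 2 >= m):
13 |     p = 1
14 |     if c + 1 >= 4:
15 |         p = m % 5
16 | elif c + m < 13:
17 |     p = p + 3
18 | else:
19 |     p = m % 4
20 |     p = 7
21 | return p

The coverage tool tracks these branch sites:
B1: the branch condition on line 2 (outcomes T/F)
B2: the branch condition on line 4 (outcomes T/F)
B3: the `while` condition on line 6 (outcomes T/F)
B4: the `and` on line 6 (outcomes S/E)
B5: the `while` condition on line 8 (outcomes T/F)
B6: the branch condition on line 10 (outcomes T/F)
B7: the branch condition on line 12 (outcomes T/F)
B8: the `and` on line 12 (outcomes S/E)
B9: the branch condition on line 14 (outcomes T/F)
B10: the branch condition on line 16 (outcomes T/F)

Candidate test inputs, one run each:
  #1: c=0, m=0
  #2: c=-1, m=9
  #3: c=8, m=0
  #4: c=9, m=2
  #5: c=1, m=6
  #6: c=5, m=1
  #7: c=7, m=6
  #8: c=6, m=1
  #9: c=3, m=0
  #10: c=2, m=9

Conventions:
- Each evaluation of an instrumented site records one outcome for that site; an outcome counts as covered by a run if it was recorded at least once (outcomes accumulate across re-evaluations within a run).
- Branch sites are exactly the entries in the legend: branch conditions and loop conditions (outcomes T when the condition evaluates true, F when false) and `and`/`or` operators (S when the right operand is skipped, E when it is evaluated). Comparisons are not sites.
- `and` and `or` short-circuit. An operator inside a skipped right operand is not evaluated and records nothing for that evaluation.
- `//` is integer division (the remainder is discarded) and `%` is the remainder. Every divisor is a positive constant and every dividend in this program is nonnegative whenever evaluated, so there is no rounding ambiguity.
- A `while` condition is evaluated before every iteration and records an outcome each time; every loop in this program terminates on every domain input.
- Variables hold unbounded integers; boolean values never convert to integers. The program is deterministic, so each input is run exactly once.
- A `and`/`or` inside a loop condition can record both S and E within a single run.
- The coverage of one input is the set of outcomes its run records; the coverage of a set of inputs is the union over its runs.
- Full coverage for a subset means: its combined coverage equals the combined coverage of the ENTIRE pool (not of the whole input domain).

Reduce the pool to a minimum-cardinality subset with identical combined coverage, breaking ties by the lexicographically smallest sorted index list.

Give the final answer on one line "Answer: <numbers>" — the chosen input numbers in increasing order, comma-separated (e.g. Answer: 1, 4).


input #1, c=0, m=0: outcomes B1=F, B2=T, B3=T, B3=F, B4=S, B4=E, B5=F, B6=F, B7=F, B8=S, B10=T
input #2, c=-1, m=9: outcomes B1=F, B2=F, B3=T, B3=F, B4=S, B4=E, B5=F, B6=F, B7=F, B8=S, B10=T
input #3, c=8, m=0: outcomes B1=T, B3=F, B4=E, B5=F, B6=T
input #4, c=9, m=2: outcomes B1=T, B3=F, B4=E, B5=F, B6=T
input #5, c=1, m=6: outcomes B1=F, B2=T, B3=T, B3=F, B4=S, B4=E, B5=F, B6=F, B7=T, B8=E, B9=F
input #6, c=5, m=1: outcomes B1=T, B3=F, B4=E, B5=F, B6=T
input #7, c=7, m=6: outcomes B1=T, B3=F, B4=E, B5=F, B6=F, B7=F, B8=E, B10=F
input #8, c=6, m=1: outcomes B1=T, B3=F, B4=E, B5=F, B6=T
input #9, c=3, m=0: outcomes B1=F, B2=T, B3=T, B3=F, B4=S, B4=E, B5=F, B6=F, B7=T, B8=E, B9=T
input #10, c=2, m=9: outcomes B1=F, B2=T, B3=T, B3=F, B4=S, B4=E, B5=F, B6=F, B7=F, B8=E, B10=T
pool-wide coverage (19 outcomes): B1=T, B1=F, B2=T, B2=F, B3=T, B3=F, B4=S, B4=E, B5=F, B6=T, B6=F, B7=T, B7=F, B8=S, B8=E, B9=T, B9=F, B10=T, B10=F
no size-1 subset reaches all 19 outcomes (best union: 11/19)
no size-2 subset reaches all 19 outcomes (best union: 15/19)
no size-3 subset reaches all 19 outcomes (best union: 17/19)
no size-4 subset reaches all 19 outcomes (best union: 18/19)
at size 5, {2, 3, 5, 7, 9} reaches all 19 outcomes; every lexicographically earlier size-5 subset fails
Answer: 2, 3, 5, 7, 9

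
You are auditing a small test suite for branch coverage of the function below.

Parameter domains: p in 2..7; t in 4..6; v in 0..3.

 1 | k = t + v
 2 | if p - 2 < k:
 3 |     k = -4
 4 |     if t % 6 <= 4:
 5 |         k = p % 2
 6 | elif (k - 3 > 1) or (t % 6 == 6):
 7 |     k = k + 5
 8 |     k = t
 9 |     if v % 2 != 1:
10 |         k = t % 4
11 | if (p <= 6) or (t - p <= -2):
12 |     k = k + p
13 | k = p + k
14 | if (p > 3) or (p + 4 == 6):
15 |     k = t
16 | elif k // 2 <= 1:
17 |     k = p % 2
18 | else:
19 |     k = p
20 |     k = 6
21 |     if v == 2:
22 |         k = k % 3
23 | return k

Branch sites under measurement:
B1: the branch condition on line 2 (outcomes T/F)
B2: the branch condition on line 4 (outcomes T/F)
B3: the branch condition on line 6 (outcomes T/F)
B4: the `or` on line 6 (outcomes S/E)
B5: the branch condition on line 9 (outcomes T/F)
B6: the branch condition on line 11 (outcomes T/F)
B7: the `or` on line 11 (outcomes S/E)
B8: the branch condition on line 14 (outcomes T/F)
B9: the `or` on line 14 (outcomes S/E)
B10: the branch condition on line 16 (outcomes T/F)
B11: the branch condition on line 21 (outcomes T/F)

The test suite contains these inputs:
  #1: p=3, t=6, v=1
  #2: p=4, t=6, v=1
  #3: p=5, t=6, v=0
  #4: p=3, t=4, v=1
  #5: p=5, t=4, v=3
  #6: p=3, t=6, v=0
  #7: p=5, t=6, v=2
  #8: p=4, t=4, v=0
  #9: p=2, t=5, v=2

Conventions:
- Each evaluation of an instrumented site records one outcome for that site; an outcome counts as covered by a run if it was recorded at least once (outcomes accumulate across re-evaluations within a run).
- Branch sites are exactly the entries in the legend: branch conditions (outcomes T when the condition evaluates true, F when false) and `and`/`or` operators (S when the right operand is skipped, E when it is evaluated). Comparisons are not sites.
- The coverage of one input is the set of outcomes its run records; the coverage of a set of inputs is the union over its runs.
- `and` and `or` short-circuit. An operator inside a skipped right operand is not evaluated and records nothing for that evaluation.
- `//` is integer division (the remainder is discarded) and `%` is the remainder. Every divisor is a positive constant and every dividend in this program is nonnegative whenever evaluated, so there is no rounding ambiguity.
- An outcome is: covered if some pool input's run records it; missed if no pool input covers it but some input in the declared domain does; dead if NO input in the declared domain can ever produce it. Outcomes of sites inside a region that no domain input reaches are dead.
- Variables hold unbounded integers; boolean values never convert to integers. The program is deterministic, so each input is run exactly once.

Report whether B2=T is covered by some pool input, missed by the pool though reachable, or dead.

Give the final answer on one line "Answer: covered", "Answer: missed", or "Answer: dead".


B2=T is recorded by pool input(s) 1, 2, 3, 4, 5, 6, 7, 8 -> covered
Answer: covered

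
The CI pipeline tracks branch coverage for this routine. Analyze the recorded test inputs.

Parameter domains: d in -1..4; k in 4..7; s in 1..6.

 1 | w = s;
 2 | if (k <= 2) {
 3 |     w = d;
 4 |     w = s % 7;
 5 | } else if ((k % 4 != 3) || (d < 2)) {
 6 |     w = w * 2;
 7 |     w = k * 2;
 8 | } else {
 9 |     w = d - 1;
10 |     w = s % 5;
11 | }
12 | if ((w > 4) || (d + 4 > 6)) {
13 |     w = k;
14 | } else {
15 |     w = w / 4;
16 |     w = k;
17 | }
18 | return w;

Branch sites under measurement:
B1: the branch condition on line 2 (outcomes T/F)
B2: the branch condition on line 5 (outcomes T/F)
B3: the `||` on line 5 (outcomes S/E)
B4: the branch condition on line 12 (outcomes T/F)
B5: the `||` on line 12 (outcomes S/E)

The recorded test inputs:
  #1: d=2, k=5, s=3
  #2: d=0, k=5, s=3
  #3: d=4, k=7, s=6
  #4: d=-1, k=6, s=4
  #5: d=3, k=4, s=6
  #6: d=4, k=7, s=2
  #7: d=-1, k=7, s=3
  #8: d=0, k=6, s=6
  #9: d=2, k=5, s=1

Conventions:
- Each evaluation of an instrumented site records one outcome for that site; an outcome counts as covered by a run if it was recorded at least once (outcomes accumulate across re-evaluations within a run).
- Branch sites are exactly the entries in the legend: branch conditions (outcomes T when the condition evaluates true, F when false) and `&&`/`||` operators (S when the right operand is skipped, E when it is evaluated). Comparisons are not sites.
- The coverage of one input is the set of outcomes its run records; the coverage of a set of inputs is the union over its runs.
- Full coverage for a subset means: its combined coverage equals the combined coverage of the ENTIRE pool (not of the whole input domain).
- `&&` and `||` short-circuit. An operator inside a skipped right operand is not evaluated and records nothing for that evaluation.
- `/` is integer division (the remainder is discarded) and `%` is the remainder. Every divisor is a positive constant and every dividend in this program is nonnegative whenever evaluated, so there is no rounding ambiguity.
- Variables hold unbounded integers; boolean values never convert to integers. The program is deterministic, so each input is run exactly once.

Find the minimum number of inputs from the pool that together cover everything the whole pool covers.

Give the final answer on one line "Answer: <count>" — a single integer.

input #1, d=2, k=5, s=3: events B1->F, B3->S, B2->T, B5->S, B4->T; outcomes B1=F, B2=T, B3=S, B4=T, B5=S
input #2, d=0, k=5, s=3: events B1->F, B3->S, B2->T, B5->S, B4->T; outcomes B1=F, B2=T, B3=S, B4=T, B5=S
input #3, d=4, k=7, s=6: events B1->F, B3->E, B2->F, B5->E, B4->T; outcomes B1=F, B2=F, B3=E, B4=T, B5=E
input #4, d=-1, k=6, s=4: events B1->F, B3->S, B2->T, B5->S, B4->T; outcomes B1=F, B2=T, B3=S, B4=T, B5=S
input #5, d=3, k=4, s=6: events B1->F, B3->S, B2->T, B5->S, B4->T; outcomes B1=F, B2=T, B3=S, B4=T, B5=S
input #6, d=4, k=7, s=2: events B1->F, B3->E, B2->F, B5->E, B4->T; outcomes B1=F, B2=F, B3=E, B4=T, B5=E
input #7, d=-1, k=7, s=3: events B1->F, B3->E, B2->T, B5->S, B4->T; outcomes B1=F, B2=T, B3=E, B4=T, B5=S
input #8, d=0, k=6, s=6: events B1->F, B3->S, B2->T, B5->S, B4->T; outcomes B1=F, B2=T, B3=S, B4=T, B5=S
input #9, d=2, k=5, s=1: events B1->F, B3->S, B2->T, B5->S, B4->T; outcomes B1=F, B2=T, B3=S, B4=T, B5=S
the full pool covers 8 outcomes: B1=F, B2=T, B2=F, B3=S, B3=E, B4=T, B5=S, B5=E
every size-1 subset falls short of the 8 outcomes (best: 5/8)
size 2: inputs {1, 3} cover all 8 outcomes, and no lexicographically smaller subset of this size does

Answer: 2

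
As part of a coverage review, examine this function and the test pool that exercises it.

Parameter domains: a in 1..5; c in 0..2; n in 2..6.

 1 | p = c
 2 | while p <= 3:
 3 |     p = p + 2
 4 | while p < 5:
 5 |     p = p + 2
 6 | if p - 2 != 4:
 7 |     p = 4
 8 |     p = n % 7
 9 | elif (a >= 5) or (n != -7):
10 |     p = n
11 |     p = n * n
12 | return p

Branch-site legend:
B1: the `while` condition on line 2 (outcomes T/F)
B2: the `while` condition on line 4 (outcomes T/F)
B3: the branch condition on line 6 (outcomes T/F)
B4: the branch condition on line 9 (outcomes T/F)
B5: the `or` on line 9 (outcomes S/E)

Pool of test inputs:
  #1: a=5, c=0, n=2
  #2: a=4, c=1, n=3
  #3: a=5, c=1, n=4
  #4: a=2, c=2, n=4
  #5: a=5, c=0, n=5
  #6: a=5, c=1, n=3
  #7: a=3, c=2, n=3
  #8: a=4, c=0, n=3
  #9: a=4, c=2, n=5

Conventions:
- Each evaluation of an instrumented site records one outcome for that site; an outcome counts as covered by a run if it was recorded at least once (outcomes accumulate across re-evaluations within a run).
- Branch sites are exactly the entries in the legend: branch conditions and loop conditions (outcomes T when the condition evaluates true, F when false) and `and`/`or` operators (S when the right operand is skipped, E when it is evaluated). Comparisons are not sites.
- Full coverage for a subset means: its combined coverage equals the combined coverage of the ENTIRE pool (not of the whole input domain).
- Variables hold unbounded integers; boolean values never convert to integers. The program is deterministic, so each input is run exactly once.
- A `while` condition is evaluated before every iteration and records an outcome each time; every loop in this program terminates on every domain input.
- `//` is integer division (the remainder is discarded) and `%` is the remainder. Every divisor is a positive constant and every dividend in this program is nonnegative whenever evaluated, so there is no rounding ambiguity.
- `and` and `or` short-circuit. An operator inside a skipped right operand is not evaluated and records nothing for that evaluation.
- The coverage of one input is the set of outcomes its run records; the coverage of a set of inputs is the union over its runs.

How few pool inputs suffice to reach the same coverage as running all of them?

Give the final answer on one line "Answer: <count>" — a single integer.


input #1 (a=5, c=0, n=2): events B1->T, B1->T, B1->F, B2->T, B2->F, B3->F, B5->S, B4->T; covers B1=T, B1=F, B2=T, B2=F, B3=F, B4=T, B5=S
input #2 (a=4, c=1, n=3): events B1->T, B1->T, B1->F, B2->F, B3->T; covers B1=T, B1=F, B2=F, B3=T
input #3 (a=5, c=1, n=4): events B1->T, B1->T, B1->F, B2->F, B3->T; covers B1=T, B1=F, B2=F, B3=T
input #4 (a=2, c=2, n=4): events B1->T, B1->F, B2->T, B2->F, B3->F, B5->E, B4->T; covers B1=T, B1=F, B2=T, B2=F, B3=F, B4=T, B5=E
input #5 (a=5, c=0, n=5): events B1->T, B1->T, B1->F, B2->T, B2->F, B3->F, B5->S, B4->T; covers B1=T, B1=F, B2=T, B2=F, B3=F, B4=T, B5=S
input #6 (a=5, c=1, n=3): events B1->T, B1->T, B1->F, B2->F, B3->T; covers B1=T, B1=F, B2=F, B3=T
input #7 (a=3, c=2, n=3): events B1->T, B1->F, B2->T, B2->F, B3->F, B5->E, B4->T; covers B1=T, B1=F, B2=T, B2=F, B3=F, B4=T, B5=E
input #8 (a=4, c=0, n=3): events B1->T, B1->T, B1->F, B2->T, B2->F, B3->F, B5->E, B4->T; covers B1=T, B1=F, B2=T, B2=F, B3=F, B4=T, B5=E
input #9 (a=4, c=2, n=5): events B1->T, B1->F, B2->T, B2->F, B3->F, B5->E, B4->T; covers B1=T, B1=F, B2=T, B2=F, B3=F, B4=T, B5=E
union over all inputs: B1=T, B1=F, B2=T, B2=F, B3=T, B3=F, B4=T, B5=S, B5=E (9 outcomes)
no size-1 subset reaches all 9 outcomes (best union: 7/9)
no size-2 subset reaches all 9 outcomes (best union: 8/9)
inputs {1, 2, 4} (size 3) cover everything; no size-3 subset with a lexicographically smaller index list covers all 9
Answer: 3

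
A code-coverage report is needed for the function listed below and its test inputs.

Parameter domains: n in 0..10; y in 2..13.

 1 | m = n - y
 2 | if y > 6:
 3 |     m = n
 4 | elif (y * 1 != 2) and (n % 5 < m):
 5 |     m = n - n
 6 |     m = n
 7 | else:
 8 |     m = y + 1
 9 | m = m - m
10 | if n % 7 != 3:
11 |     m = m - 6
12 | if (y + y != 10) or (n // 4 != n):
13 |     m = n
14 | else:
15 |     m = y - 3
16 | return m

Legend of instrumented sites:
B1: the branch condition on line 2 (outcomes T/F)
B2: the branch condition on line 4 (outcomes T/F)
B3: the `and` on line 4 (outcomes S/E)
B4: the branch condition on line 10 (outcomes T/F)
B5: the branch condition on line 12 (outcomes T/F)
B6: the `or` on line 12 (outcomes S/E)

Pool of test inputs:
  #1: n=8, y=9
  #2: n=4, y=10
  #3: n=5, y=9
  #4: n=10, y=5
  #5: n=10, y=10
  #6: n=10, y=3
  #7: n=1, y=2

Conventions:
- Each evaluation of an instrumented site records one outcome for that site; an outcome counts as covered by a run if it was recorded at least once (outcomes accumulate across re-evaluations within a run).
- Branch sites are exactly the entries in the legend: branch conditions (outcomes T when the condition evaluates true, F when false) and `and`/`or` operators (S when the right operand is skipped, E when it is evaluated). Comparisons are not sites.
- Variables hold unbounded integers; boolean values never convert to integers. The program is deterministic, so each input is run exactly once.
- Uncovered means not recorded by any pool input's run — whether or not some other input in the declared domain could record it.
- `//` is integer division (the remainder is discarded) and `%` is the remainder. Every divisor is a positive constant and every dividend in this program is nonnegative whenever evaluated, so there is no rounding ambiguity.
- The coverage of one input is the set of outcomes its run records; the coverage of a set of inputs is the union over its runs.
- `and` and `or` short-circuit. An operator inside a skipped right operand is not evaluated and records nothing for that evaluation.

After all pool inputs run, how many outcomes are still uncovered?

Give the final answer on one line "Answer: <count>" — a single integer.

input #1 (n=8, y=9): events B1->T, B4->T, B6->S, B5->T; covers B1=T, B4=T, B5=T, B6=S
input #2 (n=4, y=10): events B1->T, B4->T, B6->S, B5->T; covers B1=T, B4=T, B5=T, B6=S
input #3 (n=5, y=9): events B1->T, B4->T, B6->S, B5->T; covers B1=T, B4=T, B5=T, B6=S
input #4 (n=10, y=5): events B1->F, B3->E, B2->T, B4->F, B6->E, B5->T; covers B1=F, B2=T, B3=E, B4=F, B5=T, B6=E
input #5 (n=10, y=10): events B1->T, B4->F, B6->S, B5->T; covers B1=T, B4=F, B5=T, B6=S
input #6 (n=10, y=3): events B1->F, B3->E, B2->T, B4->F, B6->S, B5->T; covers B1=F, B2=T, B3=E, B4=F, B5=T, B6=S
input #7 (n=1, y=2): events B1->F, B3->S, B2->F, B4->T, B6->S, B5->T; covers B1=F, B2=F, B3=S, B4=T, B5=T, B6=S
union over the pool: B1=T, B1=F, B2=T, B2=F, B3=S, B3=E, B4=T, B4=F, B5=T, B6=S, B6=E
uncovered (1 of 12): B5=F

Answer: 1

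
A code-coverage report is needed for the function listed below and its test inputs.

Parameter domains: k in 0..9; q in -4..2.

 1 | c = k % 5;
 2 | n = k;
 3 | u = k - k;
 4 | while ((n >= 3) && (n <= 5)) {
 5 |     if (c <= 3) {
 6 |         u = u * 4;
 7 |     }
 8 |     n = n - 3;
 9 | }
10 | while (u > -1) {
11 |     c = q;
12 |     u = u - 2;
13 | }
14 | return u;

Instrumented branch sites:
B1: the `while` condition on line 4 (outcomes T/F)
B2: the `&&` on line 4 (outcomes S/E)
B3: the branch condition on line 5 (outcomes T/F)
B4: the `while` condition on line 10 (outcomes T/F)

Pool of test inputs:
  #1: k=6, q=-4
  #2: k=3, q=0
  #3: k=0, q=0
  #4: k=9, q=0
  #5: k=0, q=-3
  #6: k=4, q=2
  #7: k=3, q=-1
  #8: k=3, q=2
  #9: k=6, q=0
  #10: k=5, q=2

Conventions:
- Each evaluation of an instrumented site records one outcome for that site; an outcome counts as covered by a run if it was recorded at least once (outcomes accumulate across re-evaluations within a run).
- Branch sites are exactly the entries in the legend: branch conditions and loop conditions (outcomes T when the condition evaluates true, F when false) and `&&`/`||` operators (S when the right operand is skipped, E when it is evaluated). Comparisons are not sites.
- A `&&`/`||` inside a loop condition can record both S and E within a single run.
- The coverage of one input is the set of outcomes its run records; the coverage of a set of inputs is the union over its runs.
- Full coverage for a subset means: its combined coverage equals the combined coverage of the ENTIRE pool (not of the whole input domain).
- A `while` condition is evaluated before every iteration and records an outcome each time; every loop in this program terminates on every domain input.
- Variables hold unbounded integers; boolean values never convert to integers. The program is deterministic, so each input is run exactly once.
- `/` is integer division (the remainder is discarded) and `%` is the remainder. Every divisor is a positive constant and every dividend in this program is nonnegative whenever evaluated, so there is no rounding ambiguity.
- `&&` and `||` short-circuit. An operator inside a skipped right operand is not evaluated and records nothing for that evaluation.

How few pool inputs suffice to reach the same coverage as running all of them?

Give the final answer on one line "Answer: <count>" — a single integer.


input #1 (k=6, q=-4): events B2->E, B1->F, B4->T, B4->F; covers B1=F, B2=E, B4=T, B4=F
input #2 (k=3, q=0): events B2->E, B1->T, B3->T, B2->S, B1->F, B4->T, B4->F; covers B1=T, B1=F, B2=S, B2=E, B3=T, B4=T, B4=F
input #3 (k=0, q=0): events B2->S, B1->F, B4->T, B4->F; covers B1=F, B2=S, B4=T, B4=F
input #4 (k=9, q=0): events B2->E, B1->F, B4->T, B4->F; covers B1=F, B2=E, B4=T, B4=F
input #5 (k=0, q=-3): events B2->S, B1->F, B4->T, B4->F; covers B1=F, B2=S, B4=T, B4=F
input #6 (k=4, q=2): events B2->E, B1->T, B3->F, B2->S, B1->F, B4->T, B4->F; covers B1=T, B1=F, B2=S, B2=E, B3=F, B4=T, B4=F
input #7 (k=3, q=-1): events B2->E, B1->T, B3->T, B2->S, B1->F, B4->T, B4->F; covers B1=T, B1=F, B2=S, B2=E, B3=T, B4=T, B4=F
input #8 (k=3, q=2): events B2->E, B1->T, B3->T, B2->S, B1->F, B4->T, B4->F; covers B1=T, B1=F, B2=S, B2=E, B3=T, B4=T, B4=F
input #9 (k=6, q=0): events B2->E, B1->F, B4->T, B4->F; covers B1=F, B2=E, B4=T, B4=F
input #10 (k=5, q=2): events B2->E, B1->T, B3->T, B2->S, B1->F, B4->T, B4->F; covers B1=T, B1=F, B2=S, B2=E, B3=T, B4=T, B4=F
union over all inputs: B1=T, B1=F, B2=S, B2=E, B3=T, B3=F, B4=T, B4=F (8 outcomes)
no size-1 subset reaches all 8 outcomes (best union: 7/8)
at size 2, {2, 6} reaches all 8 outcomes; every lexicographically earlier size-2 subset fails
Answer: 2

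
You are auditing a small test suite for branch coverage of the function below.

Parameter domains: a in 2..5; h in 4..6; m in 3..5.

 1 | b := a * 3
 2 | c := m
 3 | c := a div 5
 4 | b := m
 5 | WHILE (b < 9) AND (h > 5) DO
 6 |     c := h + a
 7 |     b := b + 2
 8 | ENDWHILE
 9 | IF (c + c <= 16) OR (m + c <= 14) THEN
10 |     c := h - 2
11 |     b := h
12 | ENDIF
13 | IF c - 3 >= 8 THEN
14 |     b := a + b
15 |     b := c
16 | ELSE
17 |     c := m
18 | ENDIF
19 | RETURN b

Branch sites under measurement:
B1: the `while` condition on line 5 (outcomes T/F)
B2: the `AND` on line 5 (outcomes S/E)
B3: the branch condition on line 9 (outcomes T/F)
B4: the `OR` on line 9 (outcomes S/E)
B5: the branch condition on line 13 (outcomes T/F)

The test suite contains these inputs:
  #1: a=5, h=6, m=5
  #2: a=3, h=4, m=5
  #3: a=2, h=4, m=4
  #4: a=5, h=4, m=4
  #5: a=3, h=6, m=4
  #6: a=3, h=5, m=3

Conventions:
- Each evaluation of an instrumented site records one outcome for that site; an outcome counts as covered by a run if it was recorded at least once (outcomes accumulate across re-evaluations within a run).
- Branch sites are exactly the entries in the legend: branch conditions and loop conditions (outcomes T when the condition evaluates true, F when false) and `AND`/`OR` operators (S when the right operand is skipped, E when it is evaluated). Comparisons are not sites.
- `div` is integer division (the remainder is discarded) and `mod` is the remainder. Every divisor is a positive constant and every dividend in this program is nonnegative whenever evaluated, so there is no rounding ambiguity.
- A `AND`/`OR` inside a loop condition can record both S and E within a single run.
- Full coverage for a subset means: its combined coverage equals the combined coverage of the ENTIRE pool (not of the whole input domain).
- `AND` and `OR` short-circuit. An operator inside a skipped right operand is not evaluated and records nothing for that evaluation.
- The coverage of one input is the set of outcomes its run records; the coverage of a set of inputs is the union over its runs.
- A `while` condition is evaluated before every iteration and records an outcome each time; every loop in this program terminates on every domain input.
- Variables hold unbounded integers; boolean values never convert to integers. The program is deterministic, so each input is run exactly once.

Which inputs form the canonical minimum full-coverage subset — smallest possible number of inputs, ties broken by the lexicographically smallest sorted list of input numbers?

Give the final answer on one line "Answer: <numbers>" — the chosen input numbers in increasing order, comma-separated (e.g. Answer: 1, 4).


test 1 (a=5, h=6, m=5) hits B1=T, B1=F, B2=S, B2=E, B3=F, B4=E, B5=T
test 2 (a=3, h=4, m=5) hits B1=F, B2=E, B3=T, B4=S, B5=F
test 3 (a=2, h=4, m=4) hits B1=F, B2=E, B3=T, B4=S, B5=F
test 4 (a=5, h=4, m=4) hits B1=F, B2=E, B3=T, B4=S, B5=F
test 5 (a=3, h=6, m=4) hits B1=T, B1=F, B2=S, B2=E, B3=T, B4=E, B5=F
test 6 (a=3, h=5, m=3) hits B1=F, B2=E, B3=T, B4=S, B5=F
together the pool reaches 10 outcomes: B1=T, B1=F, B2=S, B2=E, B3=T, B3=F, B4=S, B4=E, B5=T, B5=F
every size-1 subset falls short of the 10 outcomes (best: 7/10)
inputs {1, 2} (size 2) cover everything; no size-2 subset with a lexicographically smaller index list covers all 10
Answer: 1, 2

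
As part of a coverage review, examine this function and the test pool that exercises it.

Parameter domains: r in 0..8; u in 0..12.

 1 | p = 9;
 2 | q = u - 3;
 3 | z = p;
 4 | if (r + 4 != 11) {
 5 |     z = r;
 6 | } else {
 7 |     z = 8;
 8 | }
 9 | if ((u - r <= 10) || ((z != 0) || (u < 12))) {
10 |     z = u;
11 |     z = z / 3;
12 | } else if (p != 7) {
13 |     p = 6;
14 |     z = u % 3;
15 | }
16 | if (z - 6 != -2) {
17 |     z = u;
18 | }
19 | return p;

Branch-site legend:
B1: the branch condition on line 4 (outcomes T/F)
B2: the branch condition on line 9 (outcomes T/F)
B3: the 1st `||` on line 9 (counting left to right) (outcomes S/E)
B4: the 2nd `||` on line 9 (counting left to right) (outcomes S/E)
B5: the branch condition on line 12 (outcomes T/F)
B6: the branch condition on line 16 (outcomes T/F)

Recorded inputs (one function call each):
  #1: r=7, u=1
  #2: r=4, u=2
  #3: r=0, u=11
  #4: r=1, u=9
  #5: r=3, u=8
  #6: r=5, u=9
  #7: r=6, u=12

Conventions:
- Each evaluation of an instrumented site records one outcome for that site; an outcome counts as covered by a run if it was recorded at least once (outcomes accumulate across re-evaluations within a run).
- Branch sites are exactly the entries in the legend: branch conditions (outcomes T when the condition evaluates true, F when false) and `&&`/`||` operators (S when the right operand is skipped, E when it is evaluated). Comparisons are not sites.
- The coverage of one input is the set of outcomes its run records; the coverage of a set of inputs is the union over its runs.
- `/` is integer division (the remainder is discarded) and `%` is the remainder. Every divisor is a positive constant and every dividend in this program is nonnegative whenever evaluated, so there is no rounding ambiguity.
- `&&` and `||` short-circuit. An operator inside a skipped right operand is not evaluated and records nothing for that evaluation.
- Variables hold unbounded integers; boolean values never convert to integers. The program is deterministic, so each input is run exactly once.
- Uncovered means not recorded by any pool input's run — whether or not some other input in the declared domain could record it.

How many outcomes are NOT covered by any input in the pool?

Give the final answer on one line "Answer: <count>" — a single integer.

run #1 (r=7, u=1) records B1=F, B2=T, B3=S, B6=T
run #2 (r=4, u=2) records B1=T, B2=T, B3=S, B6=T
run #3 (r=0, u=11) records B1=T, B2=T, B3=E, B4=E, B6=T
run #4 (r=1, u=9) records B1=T, B2=T, B3=S, B6=T
run #5 (r=3, u=8) records B1=T, B2=T, B3=S, B6=T
run #6 (r=5, u=9) records B1=T, B2=T, B3=S, B6=T
run #7 (r=6, u=12) records B1=T, B2=T, B3=S, B6=F
union over the pool: B1=T, B1=F, B2=T, B3=S, B3=E, B4=E, B6=T, B6=F
uncovered (4 of 12): B2=F, B4=S, B5=T, B5=F

Answer: 4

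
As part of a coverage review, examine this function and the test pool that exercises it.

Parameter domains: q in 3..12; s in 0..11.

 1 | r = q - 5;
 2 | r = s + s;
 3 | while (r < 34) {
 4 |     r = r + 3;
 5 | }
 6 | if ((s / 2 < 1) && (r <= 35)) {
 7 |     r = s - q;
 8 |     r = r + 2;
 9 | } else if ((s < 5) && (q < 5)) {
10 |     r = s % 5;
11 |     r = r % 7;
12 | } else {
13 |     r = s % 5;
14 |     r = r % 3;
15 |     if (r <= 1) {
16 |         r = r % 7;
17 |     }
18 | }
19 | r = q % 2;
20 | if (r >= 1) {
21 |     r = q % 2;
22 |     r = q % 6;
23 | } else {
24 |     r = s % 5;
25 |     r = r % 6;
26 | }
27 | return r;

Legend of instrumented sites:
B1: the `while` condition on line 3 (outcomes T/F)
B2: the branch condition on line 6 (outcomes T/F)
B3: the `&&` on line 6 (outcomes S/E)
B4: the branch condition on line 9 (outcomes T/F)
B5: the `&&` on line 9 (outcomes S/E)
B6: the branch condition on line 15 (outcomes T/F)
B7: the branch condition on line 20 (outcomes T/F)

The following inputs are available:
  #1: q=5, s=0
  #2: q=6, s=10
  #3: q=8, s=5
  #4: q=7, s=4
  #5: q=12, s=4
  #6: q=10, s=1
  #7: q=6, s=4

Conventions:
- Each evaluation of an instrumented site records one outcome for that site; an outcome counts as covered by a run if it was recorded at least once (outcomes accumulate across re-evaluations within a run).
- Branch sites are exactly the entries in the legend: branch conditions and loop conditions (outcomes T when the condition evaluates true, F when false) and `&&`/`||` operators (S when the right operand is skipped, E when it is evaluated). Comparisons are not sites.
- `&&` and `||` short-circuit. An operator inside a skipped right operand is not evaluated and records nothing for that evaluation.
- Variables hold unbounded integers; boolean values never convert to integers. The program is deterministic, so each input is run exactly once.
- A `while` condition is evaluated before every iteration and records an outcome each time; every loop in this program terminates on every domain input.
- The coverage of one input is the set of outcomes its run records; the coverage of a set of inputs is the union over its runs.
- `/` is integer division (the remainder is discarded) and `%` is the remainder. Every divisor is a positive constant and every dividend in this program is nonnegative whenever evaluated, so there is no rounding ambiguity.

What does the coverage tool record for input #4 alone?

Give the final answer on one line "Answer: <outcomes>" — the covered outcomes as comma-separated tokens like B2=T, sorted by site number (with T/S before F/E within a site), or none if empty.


Tracing the run of input #4 (q=7, s=4):
  B1->T, B1->T, B1->T, B1->T, B1->T, B1->T, B1->T, B1->T, B1->T, B1->F
  B3->S, B2->F, B5->E, B4->F, B6->T, B7->T
deduplicating events, the covered set is: B1=T, B1=F, B2=F, B3=S, B4=F, B5=E, B6=T, B7=T
Answer: B1=T, B1=F, B2=F, B3=S, B4=F, B5=E, B6=T, B7=T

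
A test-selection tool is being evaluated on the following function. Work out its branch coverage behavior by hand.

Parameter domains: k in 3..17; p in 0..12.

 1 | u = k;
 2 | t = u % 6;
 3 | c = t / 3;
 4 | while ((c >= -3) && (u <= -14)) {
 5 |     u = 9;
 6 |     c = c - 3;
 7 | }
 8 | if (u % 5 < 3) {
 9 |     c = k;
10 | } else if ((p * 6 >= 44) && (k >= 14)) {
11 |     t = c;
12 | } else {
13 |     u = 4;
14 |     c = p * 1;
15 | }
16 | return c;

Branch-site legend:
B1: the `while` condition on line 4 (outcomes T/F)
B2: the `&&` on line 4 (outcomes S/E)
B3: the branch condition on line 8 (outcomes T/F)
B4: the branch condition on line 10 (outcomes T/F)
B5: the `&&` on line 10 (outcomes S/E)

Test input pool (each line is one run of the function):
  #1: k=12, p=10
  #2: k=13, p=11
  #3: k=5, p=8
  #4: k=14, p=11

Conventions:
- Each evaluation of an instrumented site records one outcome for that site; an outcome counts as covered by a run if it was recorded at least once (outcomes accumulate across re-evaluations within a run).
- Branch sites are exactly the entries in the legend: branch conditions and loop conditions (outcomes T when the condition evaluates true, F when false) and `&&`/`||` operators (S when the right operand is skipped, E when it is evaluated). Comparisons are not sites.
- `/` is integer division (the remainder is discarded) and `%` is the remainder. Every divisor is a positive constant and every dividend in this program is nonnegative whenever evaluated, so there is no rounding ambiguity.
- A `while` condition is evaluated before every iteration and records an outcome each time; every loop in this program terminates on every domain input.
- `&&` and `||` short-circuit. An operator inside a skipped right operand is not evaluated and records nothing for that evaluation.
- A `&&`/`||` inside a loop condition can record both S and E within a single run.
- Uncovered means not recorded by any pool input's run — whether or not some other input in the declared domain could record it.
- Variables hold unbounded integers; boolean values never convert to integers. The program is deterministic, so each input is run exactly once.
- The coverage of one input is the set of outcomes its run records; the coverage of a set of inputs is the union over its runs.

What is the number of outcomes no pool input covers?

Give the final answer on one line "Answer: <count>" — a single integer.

#1 (k=12, p=10) -> B2->E, B1->F, B3->T; covered: B1=F, B2=E, B3=T
#2 (k=13, p=11) -> B2->E, B1->F, B3->F, B5->E, B4->F; covered: B1=F, B2=E, B3=F, B4=F, B5=E
#3 (k=5, p=8) -> B2->E, B1->F, B3->T; covered: B1=F, B2=E, B3=T
#4 (k=14, p=11) -> B2->E, B1->F, B3->F, B5->E, B4->T; covered: B1=F, B2=E, B3=F, B4=T, B5=E
union over the pool: B1=F, B2=E, B3=T, B3=F, B4=T, B4=F, B5=E
uncovered (3 of 10): B1=T, B2=S, B5=S

Answer: 3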